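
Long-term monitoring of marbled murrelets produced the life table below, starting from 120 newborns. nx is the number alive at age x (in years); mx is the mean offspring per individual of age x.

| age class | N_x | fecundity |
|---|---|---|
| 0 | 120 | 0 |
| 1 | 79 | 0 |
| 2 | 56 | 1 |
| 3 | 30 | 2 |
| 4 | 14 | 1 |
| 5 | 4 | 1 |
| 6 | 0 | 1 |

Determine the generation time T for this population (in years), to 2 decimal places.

lx = nx/n0 = nx/120: 1, 0.65833…, 0.46667…, 0.25, 0.11667…, 0.03333…, 0
lx·mx: 0, 0, 0.466667…, 0.5, 0.116667…, 0.033333…, 0 → R0 = 1.116667…
x·lx·mx: 0, 0, 0.933333…, 1.5, 0.466667…, 0.166667…, 0 → Σ = 3.066667…
T = 3.066667… / 1.116667… = 2.746269… → 2.75

2.75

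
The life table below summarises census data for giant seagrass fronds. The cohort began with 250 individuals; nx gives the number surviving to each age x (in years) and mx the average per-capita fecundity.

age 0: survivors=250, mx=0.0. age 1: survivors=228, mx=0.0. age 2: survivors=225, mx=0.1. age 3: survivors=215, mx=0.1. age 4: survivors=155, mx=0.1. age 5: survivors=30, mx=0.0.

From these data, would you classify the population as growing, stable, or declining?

lx = nx/n0 = nx/250: 1, 0.912, 0.9, 0.86, 0.62, 0.12
R0 = Σ lx·mx = 0 + 0 + 0.09 + 0.086 + 0.062 + 0 = 0.238
R0 < 1, so the population is declining.

declining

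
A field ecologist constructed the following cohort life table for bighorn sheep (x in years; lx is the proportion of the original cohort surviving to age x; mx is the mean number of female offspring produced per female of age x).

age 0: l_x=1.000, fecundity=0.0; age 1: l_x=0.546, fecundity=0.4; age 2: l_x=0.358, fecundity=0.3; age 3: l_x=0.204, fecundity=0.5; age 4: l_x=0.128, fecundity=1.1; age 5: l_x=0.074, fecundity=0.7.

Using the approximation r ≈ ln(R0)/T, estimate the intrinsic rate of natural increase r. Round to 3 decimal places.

-0.190

R0 = Σ lx·mx = 0 + 0.2184 + 0.1074 + 0.102 + 0.1408 + 0.0518 = 0.6204
Σ x·lx·mx = 1.5614; T = 1.5614/0.6204 = 2.51676…
r ≈ ln(R0)/T = ln(0.6204)/2.51676… = -0.18968… → -0.190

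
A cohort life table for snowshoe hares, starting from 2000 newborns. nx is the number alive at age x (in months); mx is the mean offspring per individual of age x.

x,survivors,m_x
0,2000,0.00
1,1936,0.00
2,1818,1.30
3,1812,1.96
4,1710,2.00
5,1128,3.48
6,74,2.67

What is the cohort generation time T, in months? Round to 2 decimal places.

3.71

lx = nx/n0 = nx/2000: 1, 0.968, 0.909, 0.906, 0.855, 0.564, 0.037
lx·mx: 0, 0, 1.1817, 1.77576, 1.71, 1.96272, 0.09879 → R0 = 6.72897
x·lx·mx: 0, 0, 2.3634, 5.32728, 6.84, 9.8136, 0.59274 → Σ = 24.93702
T = 24.93702 / 6.72897 = 3.705919… → 3.71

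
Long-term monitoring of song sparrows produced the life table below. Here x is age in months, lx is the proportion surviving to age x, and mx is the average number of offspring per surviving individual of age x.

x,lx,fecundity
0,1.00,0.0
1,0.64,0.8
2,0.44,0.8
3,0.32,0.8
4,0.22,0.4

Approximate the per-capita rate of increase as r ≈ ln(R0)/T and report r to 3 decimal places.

0.098

R0 = Σ lx·mx = 0 + 0.512 + 0.352 + 0.256 + 0.088 = 1.208
Σ x·lx·mx = 2.336; T = 2.336/1.208 = 1.93377…
r ≈ ln(R0)/T = ln(1.208)/1.93377… = 0.09772… → 0.098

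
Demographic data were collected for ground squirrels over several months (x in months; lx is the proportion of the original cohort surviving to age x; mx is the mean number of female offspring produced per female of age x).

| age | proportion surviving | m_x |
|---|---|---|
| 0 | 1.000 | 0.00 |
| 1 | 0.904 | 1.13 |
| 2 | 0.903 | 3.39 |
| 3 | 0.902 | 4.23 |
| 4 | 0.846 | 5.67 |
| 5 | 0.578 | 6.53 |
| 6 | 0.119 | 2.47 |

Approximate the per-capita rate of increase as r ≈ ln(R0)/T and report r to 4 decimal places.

0.8090

R0 = Σ lx·mx = 0 + 1.02152 + 3.06117 + 3.81546 + 4.79682 + 3.77434 + 0.29393 = 16.76324
Σ x·lx·mx = 58.4128; T = 58.4128/16.76324 = 3.48458…
r ≈ ln(R0)/T = ln(16.76324)/3.48458… = 0.809048… → 0.8090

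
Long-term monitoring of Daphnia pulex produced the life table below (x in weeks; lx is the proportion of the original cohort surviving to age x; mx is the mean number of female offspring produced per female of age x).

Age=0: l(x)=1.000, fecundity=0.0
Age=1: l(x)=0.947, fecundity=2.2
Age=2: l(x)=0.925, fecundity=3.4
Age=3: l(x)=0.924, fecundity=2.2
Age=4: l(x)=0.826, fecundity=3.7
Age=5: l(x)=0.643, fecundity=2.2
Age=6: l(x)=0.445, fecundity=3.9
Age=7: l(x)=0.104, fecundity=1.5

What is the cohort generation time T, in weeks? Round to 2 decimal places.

3.32

lx·mx: 0, 2.0834, 3.145, 2.0328, 3.0562, 1.4146, 1.7355, 0.156 → R0 = 13.6235
x·lx·mx: 0, 2.0834, 6.29, 6.0984, 12.2248, 7.073, 10.413, 1.092 → Σ = 45.2746
T = 45.2746 / 13.6235 = 3.323272… → 3.32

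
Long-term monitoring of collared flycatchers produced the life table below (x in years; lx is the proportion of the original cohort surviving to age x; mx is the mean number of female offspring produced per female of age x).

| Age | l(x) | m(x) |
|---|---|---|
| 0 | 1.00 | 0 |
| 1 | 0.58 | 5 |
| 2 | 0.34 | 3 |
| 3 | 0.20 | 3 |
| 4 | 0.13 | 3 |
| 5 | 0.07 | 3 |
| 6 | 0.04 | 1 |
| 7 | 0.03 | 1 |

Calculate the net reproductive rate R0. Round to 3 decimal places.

lx·mx by age: 0, 2.9, 1.02, 0.6, 0.39, 0.21, 0.04, 0.03
R0 = Σ lx·mx = 5.19 → 5.190

5.190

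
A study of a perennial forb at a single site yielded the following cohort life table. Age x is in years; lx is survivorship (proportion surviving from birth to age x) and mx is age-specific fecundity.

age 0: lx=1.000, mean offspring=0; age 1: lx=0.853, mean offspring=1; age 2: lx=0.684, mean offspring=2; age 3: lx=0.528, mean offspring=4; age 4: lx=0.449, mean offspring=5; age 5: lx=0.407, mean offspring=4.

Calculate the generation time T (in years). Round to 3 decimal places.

3.296

lx·mx: 0, 0.853, 1.368, 2.112, 2.245, 1.628 → R0 = 8.206
x·lx·mx: 0, 0.853, 2.736, 6.336, 8.98, 8.14 → Σ = 27.045
T = 27.045 / 8.206 = 3.295759… → 3.296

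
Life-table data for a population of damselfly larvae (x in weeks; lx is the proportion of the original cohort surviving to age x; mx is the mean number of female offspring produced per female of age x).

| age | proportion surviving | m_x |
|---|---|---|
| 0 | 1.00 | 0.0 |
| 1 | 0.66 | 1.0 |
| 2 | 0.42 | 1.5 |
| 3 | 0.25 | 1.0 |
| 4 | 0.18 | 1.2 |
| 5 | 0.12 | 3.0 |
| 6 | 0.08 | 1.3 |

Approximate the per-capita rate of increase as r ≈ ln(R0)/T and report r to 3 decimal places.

R0 = Σ lx·mx = 0 + 0.66 + 0.63 + 0.25 + 0.216 + 0.36 + 0.104 = 2.22
Σ x·lx·mx = 5.958; T = 5.958/2.22 = 2.68378…
r ≈ ln(R0)/T = ln(2.22)/2.68378… = 0.29716… → 0.297

0.297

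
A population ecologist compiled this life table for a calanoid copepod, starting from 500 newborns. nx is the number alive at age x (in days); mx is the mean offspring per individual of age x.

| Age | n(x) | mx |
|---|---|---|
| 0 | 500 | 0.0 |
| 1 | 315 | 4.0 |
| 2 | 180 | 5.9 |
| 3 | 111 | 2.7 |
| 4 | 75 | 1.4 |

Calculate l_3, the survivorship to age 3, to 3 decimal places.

0.222

l_3 = n_3/n_0 = 111/500 = 0.222 → 0.222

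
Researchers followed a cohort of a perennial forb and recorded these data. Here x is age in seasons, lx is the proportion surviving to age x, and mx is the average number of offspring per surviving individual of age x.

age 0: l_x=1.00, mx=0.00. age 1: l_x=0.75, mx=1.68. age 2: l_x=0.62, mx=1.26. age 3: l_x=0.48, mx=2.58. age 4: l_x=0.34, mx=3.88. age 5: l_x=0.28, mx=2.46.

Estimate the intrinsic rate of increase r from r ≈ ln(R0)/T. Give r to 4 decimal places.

0.5771

R0 = Σ lx·mx = 0 + 1.26 + 0.7812 + 1.2384 + 1.3192 + 0.6888 = 5.2876
Σ x·lx·mx = 15.2584; T = 15.2584/5.2876 = 2.88569…
r ≈ ln(R0)/T = ln(5.2876)/2.88569… = 0.57711… → 0.5771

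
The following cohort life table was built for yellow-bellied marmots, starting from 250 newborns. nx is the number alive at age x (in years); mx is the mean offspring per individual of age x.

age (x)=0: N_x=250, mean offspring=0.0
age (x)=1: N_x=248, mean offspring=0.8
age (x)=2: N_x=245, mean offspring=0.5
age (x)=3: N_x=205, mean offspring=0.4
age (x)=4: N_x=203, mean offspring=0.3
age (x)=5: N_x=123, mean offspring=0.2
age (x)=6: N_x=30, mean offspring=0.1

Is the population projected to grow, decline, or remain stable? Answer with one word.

lx = nx/n0 = nx/250: 1, 0.992, 0.98, 0.82, 0.812, 0.492, 0.12
R0 = Σ lx·mx = 0 + 0.7936 + 0.49 + 0.328 + 0.2436 + 0.0984 + 0.012 = 1.9656
R0 > 1, so the population is growing.

growing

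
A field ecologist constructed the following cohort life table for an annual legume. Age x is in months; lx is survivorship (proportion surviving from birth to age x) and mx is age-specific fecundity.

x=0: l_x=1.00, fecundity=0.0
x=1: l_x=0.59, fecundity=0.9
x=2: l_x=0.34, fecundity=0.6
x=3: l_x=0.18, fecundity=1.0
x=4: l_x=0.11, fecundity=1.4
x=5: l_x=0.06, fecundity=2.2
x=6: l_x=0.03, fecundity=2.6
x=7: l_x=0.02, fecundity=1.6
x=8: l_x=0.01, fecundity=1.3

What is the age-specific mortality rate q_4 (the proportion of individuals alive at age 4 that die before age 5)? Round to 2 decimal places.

0.45

q_4 = (l_4 − l_5) / l_4 = (0.11 − 0.06) / 0.11
     = 0.05 / 0.11 = 0.454545… → 0.45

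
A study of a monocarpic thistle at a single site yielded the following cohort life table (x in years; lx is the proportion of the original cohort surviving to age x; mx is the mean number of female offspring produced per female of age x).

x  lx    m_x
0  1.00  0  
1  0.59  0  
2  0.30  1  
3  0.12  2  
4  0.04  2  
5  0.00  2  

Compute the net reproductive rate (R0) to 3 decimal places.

0.620

lx·mx by age: 0, 0, 0.3, 0.24, 0.08, 0
R0 = Σ lx·mx = 0.62 → 0.620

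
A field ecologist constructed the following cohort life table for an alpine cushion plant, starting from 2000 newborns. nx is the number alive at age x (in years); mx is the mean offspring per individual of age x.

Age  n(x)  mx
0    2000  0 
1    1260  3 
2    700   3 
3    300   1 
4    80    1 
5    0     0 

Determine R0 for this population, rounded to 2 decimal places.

3.13

lx = nx/n0 = nx/2000: 1, 0.63, 0.35, 0.15, 0.04, 0
lx·mx by age: 0, 1.89, 1.05, 0.15, 0.04, 0
R0 = Σ lx·mx = 3.13 → 3.13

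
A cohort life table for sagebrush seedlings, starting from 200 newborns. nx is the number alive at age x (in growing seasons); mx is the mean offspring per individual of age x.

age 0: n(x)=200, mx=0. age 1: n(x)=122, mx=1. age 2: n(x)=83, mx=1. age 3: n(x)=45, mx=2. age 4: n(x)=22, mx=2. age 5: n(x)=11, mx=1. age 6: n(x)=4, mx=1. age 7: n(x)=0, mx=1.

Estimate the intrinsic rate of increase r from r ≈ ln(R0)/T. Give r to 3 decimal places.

lx = nx/n0 = nx/200: 1, 0.61, 0.415, 0.225, 0.11, 0.055, 0.02, 0
R0 = Σ lx·mx = 0 + 0.61 + 0.415 + 0.45 + 0.22 + 0.055 + 0.02 + 0 = 1.77
Σ x·lx·mx = 4.065; T = 4.065/1.77 = 2.29661…
r ≈ ln(R0)/T = ln(1.77)/2.29661… = 0.24862… → 0.249

0.249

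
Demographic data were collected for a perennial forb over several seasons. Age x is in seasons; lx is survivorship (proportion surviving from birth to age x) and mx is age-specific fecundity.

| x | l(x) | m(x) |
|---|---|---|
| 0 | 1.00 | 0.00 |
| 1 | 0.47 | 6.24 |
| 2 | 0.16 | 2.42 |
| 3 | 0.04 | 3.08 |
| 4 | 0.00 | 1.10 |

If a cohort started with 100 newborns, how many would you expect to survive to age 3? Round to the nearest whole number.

Expected survivors = N0 · l_3 = 100 × 0.04 = 4 → 4

4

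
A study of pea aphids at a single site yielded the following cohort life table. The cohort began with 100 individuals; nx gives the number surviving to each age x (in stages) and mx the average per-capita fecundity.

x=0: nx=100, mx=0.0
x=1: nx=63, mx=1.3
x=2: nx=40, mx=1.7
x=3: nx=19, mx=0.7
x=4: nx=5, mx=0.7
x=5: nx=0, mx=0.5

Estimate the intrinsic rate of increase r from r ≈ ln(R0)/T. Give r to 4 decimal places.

0.3134

lx = nx/n0 = nx/100: 1, 0.63, 0.4, 0.19, 0.05, 0
R0 = Σ lx·mx = 0 + 0.819 + 0.68 + 0.133 + 0.035 + 0 = 1.667
Σ x·lx·mx = 2.718; T = 2.718/1.667 = 1.63047…
r ≈ ln(R0)/T = ln(1.667)/1.63047… = 0.313422… → 0.3134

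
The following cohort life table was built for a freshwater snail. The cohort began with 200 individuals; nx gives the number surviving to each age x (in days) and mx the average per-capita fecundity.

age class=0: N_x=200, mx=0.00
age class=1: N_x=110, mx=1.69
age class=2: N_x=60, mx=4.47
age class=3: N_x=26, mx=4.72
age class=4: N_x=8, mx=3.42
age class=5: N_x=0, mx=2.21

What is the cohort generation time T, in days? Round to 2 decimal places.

1.99

lx = nx/n0 = nx/200: 1, 0.55, 0.3, 0.13, 0.04, 0
lx·mx: 0, 0.9295, 1.341, 0.6136, 0.1368, 0 → R0 = 3.0209
x·lx·mx: 0, 0.9295, 2.682, 1.8408, 0.5472, 0 → Σ = 5.9995
T = 5.9995 / 3.0209 = 1.985998… → 1.99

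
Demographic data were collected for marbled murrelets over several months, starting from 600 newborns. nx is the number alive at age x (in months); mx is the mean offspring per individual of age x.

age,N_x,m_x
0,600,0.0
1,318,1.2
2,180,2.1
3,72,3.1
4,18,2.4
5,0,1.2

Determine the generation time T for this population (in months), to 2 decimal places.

1.93

lx = nx/n0 = nx/600: 1, 0.53, 0.3, 0.12, 0.03, 0
lx·mx: 0, 0.636, 0.63, 0.372, 0.072, 0 → R0 = 1.71
x·lx·mx: 0, 0.636, 1.26, 1.116, 0.288, 0 → Σ = 3.3
T = 3.3 / 1.71 = 1.929825… → 1.93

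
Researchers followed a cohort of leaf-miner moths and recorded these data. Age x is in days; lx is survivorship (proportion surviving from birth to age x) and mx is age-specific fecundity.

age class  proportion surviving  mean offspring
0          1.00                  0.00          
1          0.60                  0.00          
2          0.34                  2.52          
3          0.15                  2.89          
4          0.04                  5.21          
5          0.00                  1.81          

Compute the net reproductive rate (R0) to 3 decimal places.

lx·mx by age: 0, 0, 0.8568, 0.4335, 0.2084, 0
R0 = Σ lx·mx = 1.4987 → 1.499

1.499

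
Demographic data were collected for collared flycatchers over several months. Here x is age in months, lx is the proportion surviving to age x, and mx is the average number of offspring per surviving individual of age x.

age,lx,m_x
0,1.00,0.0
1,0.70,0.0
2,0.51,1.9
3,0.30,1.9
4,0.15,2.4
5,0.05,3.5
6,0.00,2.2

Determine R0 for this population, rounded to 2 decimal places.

2.07

lx·mx by age: 0, 0, 0.969, 0.57, 0.36, 0.175, 0
R0 = Σ lx·mx = 2.074 → 2.07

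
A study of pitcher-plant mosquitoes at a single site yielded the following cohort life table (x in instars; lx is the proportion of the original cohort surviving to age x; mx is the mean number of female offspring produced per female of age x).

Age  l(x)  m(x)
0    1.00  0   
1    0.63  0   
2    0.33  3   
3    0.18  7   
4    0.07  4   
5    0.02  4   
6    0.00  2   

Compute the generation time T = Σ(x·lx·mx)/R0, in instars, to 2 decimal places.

lx·mx: 0, 0, 0.99, 1.26, 0.28, 0.08, 0 → R0 = 2.61
x·lx·mx: 0, 0, 1.98, 3.78, 1.12, 0.4, 0 → Σ = 7.28
T = 7.28 / 2.61 = 2.789272… → 2.79

2.79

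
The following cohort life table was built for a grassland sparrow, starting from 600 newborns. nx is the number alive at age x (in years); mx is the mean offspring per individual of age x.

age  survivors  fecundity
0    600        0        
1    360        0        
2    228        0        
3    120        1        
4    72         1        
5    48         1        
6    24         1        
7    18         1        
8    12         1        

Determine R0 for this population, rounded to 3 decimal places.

lx = nx/n0 = nx/600: 1, 0.6, 0.38, 0.2, 0.12, 0.08, 0.04, 0.03, 0.02
lx·mx by age: 0, 0, 0, 0.2, 0.12, 0.08, 0.04, 0.03, 0.02
R0 = Σ lx·mx = 0.49 → 0.490

0.490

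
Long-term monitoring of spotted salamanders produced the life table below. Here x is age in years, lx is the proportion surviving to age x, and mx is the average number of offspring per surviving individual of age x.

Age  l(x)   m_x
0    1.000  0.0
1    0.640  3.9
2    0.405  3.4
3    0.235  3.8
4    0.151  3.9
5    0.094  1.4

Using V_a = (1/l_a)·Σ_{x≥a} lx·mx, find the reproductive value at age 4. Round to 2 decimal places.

lx·mx for x ≥ 4: 0.5889, 0.1316 → sum = 0.7205
V_4 = 0.7205 / l_4 = 0.7205 / 0.151 = 4.771523… → 4.77

4.77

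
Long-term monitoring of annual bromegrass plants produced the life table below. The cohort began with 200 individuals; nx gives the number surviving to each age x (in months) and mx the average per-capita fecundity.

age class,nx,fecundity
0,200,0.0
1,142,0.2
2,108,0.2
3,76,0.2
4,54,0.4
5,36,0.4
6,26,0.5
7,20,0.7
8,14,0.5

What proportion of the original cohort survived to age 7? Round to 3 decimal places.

l_7 = n_7/n_0 = 20/200 = 0.1 → 0.100

0.100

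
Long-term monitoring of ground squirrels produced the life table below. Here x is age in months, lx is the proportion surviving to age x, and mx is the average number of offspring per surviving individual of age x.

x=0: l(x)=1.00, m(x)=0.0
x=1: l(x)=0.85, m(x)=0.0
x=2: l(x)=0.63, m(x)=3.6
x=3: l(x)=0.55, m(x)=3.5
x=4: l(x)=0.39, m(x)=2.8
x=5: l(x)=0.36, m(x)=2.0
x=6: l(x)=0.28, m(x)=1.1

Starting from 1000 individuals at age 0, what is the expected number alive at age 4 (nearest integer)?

Expected survivors = N0 · l_4 = 1000 × 0.39 = 390 → 390

390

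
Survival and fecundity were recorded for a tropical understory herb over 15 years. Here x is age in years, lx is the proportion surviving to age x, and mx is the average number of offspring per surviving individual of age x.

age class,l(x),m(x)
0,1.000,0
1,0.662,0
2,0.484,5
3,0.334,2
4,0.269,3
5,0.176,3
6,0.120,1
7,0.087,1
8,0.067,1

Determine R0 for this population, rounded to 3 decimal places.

4.697

lx·mx by age: 0, 0, 2.42, 0.668, 0.807, 0.528, 0.12, 0.087, 0.067
R0 = Σ lx·mx = 4.697 → 4.697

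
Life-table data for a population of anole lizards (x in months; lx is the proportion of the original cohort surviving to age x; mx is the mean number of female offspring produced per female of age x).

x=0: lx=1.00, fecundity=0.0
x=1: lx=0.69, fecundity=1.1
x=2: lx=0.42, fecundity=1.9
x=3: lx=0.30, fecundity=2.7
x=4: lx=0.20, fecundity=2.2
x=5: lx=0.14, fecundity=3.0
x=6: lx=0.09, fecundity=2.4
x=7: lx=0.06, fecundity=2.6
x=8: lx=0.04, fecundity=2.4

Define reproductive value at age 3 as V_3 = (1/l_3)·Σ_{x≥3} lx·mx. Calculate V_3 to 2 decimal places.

lx·mx for x ≥ 3: 0.81, 0.44, 0.42, 0.216, 0.156, 0.096 → sum = 2.138
V_3 = 2.138 / l_3 = 2.138 / 0.3 = 7.126667… → 7.13

7.13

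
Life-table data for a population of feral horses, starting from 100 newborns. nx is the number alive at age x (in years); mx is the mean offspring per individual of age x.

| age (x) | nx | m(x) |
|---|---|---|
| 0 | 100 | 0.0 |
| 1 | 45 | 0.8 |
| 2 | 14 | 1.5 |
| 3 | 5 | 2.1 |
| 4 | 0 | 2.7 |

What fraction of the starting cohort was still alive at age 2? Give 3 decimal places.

0.140

l_2 = n_2/n_0 = 14/100 = 0.14 → 0.140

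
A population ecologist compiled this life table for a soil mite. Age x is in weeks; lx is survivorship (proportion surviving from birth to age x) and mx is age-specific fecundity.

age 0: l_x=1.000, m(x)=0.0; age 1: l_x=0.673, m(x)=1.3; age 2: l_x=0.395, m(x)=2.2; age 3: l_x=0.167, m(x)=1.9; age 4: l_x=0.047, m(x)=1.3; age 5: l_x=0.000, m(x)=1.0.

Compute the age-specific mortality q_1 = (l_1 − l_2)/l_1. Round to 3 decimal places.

q_1 = (l_1 − l_2) / l_1 = (0.673 − 0.395) / 0.673
     = 0.278 / 0.673 = 0.413076… → 0.413

0.413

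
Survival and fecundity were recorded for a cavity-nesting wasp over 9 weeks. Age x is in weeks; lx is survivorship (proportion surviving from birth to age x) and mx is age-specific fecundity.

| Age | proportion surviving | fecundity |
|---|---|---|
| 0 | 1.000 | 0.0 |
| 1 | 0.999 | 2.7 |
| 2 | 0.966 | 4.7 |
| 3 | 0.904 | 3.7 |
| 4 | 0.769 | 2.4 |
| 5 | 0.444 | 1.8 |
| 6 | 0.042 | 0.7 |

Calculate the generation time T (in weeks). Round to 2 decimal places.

2.52

lx·mx: 0, 2.6973, 4.5402, 3.3448, 1.8456, 0.7992, 0.0294 → R0 = 13.2565
x·lx·mx: 0, 2.6973, 9.0804, 10.0344, 7.3824, 3.996, 0.1764 → Σ = 33.3669
T = 33.3669 / 13.2565 = 2.517022… → 2.52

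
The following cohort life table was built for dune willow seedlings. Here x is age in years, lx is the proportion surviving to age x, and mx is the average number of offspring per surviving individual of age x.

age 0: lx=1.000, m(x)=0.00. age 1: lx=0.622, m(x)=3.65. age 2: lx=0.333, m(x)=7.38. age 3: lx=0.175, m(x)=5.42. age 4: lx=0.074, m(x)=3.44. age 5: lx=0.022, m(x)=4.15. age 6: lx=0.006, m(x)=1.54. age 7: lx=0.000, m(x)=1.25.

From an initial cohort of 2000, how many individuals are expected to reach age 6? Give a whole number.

12

Expected survivors = N0 · l_6 = 2000 × 0.006 = 12 → 12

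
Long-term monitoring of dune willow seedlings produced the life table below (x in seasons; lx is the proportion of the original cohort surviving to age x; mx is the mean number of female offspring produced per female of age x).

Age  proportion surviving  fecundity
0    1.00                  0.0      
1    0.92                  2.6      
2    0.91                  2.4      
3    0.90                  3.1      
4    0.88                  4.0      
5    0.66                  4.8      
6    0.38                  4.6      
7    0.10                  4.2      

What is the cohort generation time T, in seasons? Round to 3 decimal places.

lx·mx: 0, 2.392, 2.184, 2.79, 3.52, 3.168, 1.748, 0.42 → R0 = 16.222
x·lx·mx: 0, 2.392, 4.368, 8.37, 14.08, 15.84, 10.488, 2.94 → Σ = 58.478
T = 58.478 / 16.222 = 3.604858… → 3.605

3.605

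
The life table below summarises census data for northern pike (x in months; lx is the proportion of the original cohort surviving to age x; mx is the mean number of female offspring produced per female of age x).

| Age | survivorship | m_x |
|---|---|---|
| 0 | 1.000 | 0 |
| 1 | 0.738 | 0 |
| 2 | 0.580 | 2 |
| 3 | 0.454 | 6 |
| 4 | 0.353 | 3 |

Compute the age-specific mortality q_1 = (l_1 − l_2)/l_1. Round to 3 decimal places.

0.214

q_1 = (l_1 − l_2) / l_1 = (0.738 − 0.58) / 0.738
     = 0.158 / 0.738 = 0.214092… → 0.214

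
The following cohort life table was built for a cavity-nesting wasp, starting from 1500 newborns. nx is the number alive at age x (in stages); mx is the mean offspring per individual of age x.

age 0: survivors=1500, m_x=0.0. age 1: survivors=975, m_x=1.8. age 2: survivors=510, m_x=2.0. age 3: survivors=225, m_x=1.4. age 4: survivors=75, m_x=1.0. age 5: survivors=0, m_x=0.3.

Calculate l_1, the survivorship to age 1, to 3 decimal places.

0.650

l_1 = n_1/n_0 = 975/1500 = 0.65 → 0.650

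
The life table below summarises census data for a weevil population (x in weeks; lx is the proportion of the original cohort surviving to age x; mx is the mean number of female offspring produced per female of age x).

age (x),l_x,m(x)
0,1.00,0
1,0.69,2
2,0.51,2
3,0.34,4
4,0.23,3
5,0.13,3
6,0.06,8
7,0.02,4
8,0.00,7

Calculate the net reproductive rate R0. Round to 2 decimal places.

lx·mx by age: 0, 1.38, 1.02, 1.36, 0.69, 0.39, 0.48, 0.08, 0
R0 = Σ lx·mx = 5.4 → 5.40

5.40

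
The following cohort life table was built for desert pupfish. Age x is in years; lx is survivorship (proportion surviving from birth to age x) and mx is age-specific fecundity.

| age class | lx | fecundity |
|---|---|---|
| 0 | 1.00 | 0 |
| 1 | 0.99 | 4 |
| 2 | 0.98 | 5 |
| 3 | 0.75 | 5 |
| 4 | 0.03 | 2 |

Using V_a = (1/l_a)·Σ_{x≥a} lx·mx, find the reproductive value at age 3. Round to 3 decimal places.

5.080

lx·mx for x ≥ 3: 3.75, 0.06 → sum = 3.81
V_3 = 3.81 / l_3 = 3.81 / 0.75 = 5.08 → 5.080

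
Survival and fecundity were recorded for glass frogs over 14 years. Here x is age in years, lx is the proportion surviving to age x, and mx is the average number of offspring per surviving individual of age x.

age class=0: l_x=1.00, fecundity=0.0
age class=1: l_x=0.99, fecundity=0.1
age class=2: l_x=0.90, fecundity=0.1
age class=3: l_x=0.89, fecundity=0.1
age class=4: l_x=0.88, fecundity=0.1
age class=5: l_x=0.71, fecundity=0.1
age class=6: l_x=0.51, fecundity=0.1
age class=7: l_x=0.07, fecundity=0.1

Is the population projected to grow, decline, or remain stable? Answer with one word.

R0 = Σ lx·mx = 0 + 0.099 + 0.09 + 0.089 + 0.088 + 0.071 + 0.051 + 0.007 = 0.495
R0 < 1, so the population is declining.

declining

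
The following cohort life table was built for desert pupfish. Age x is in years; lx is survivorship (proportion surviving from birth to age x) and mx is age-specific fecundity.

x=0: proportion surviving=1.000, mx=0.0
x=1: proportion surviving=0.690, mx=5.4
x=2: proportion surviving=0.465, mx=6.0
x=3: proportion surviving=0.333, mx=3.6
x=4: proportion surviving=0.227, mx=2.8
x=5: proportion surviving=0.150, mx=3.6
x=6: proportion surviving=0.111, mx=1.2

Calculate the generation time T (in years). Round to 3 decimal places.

2.099

lx·mx: 0, 3.726, 2.79, 1.1988, 0.6356, 0.54, 0.1332 → R0 = 9.0236
x·lx·mx: 0, 3.726, 5.58, 3.5964, 2.5424, 2.7, 0.7992 → Σ = 18.944
T = 18.944 / 9.0236 = 2.099384… → 2.099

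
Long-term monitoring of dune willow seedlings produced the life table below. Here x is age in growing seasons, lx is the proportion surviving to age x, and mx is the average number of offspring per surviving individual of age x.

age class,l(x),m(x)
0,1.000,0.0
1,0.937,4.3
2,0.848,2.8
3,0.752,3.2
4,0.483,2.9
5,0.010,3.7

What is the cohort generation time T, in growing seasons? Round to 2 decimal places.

lx·mx: 0, 4.0291, 2.3744, 2.4064, 1.4007, 0.037 → R0 = 10.2476
x·lx·mx: 0, 4.0291, 4.7488, 7.2192, 5.6028, 0.185 → Σ = 21.7849
T = 21.7849 / 10.2476 = 2.125854… → 2.13

2.13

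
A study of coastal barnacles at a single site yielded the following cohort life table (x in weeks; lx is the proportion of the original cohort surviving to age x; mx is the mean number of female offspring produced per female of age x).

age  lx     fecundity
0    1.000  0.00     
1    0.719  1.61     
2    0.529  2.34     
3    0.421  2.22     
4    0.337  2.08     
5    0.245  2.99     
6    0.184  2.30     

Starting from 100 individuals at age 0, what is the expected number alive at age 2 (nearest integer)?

Expected survivors = N0 · l_2 = 100 × 0.529 = 52.9 → 53

53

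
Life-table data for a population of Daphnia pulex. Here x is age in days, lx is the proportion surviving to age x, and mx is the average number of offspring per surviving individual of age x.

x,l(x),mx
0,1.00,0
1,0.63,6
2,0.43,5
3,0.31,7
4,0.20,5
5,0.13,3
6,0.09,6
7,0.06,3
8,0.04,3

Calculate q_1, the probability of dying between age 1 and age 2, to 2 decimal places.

q_1 = (l_1 − l_2) / l_1 = (0.63 − 0.43) / 0.63
     = 0.2 / 0.63 = 0.31746… → 0.32

0.32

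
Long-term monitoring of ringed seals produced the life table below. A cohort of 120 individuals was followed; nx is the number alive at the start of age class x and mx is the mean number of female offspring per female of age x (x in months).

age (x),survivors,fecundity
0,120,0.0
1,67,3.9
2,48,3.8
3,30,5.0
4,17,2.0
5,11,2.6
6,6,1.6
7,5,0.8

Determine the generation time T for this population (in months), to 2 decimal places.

2.15

lx = nx/n0 = nx/120: 1, 0.55833…, 0.4, 0.25, 0.14167…, 0.09167…, 0.05, 0.04167…
lx·mx: 0, 2.1775…, 1.52, 1.25, 0.283333…, 0.238333…, 0.08, 0.033333… → R0 = 5.5825…
x·lx·mx: 0, 2.1775…, 3.04, 3.75, 1.133333…, 1.191667…, 0.48, 0.233333… → Σ = 12.005833…
T = 12.005833… / 5.5825… = 2.150619… → 2.15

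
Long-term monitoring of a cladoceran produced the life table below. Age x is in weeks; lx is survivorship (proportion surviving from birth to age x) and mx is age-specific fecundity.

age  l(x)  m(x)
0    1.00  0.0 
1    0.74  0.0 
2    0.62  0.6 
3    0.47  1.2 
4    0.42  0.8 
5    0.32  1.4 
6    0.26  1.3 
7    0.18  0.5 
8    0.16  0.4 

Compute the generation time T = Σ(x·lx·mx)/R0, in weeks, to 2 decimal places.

4.15

lx·mx: 0, 0, 0.372, 0.564, 0.336, 0.448, 0.338, 0.09, 0.064 → R0 = 2.212
x·lx·mx: 0, 0, 0.744, 1.692, 1.344, 2.24, 2.028, 0.63, 0.512 → Σ = 9.19
T = 9.19 / 2.212 = 4.154611… → 4.15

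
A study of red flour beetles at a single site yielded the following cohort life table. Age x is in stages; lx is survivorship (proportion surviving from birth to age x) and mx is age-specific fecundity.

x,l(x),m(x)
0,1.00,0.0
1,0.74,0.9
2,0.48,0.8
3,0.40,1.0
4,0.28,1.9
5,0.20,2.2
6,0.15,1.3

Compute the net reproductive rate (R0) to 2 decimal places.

lx·mx by age: 0, 0.666, 0.384, 0.4, 0.532, 0.44, 0.195
R0 = Σ lx·mx = 2.617 → 2.62

2.62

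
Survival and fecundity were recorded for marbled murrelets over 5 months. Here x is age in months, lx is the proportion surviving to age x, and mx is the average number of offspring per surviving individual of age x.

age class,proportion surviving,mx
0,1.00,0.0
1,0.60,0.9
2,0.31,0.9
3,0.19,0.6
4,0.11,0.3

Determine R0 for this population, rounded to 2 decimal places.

0.97

lx·mx by age: 0, 0.54, 0.279, 0.114, 0.033
R0 = Σ lx·mx = 0.966 → 0.97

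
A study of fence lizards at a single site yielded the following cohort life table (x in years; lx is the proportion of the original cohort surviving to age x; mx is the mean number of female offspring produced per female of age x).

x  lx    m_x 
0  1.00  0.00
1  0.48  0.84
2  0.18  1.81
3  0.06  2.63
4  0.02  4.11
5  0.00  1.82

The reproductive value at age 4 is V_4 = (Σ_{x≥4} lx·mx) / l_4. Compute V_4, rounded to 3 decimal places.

4.110

lx·mx for x ≥ 4: 0.0822, 0 → sum = 0.0822
V_4 = 0.0822 / l_4 = 0.0822 / 0.02 = 4.11 → 4.110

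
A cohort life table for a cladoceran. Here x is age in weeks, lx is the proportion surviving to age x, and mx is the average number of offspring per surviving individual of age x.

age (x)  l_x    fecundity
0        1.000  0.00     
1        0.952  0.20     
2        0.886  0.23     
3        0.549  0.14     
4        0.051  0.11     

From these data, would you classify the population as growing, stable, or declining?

R0 = Σ lx·mx = 0 + 0.1904 + 0.20378 + 0.07686 + 0.00561 = 0.47665
R0 < 1, so the population is declining.

declining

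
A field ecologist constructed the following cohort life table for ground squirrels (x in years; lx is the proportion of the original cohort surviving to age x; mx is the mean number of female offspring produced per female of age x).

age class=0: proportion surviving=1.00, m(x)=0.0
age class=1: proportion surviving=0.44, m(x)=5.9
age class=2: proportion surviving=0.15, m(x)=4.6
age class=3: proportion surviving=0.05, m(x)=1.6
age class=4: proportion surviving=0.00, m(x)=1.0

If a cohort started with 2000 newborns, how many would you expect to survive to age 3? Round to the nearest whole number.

Expected survivors = N0 · l_3 = 2000 × 0.05 = 100 → 100

100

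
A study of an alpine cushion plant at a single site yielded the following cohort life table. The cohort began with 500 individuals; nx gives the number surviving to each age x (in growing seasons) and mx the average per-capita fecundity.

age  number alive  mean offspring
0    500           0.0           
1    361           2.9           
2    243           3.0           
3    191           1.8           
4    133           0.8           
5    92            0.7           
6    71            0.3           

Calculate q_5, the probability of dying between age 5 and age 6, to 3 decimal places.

0.228

lx = nx/n0 = nx/500: 1, 0.722, 0.486, 0.382, 0.266, 0.184, 0.142
q_5 = (l_5 − l_6) / l_5 = (0.184 − 0.142) / 0.184
     = 0.042 / 0.184 = 0.228261… → 0.228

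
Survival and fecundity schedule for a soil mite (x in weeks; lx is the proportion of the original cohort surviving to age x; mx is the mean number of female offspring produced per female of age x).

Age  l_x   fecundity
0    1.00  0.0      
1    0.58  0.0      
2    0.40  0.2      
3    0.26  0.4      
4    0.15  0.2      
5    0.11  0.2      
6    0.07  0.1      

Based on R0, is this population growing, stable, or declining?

R0 = Σ lx·mx = 0 + 0 + 0.08 + 0.104 + 0.03 + 0.022 + 0.007 = 0.243
R0 < 1, so the population is declining.

declining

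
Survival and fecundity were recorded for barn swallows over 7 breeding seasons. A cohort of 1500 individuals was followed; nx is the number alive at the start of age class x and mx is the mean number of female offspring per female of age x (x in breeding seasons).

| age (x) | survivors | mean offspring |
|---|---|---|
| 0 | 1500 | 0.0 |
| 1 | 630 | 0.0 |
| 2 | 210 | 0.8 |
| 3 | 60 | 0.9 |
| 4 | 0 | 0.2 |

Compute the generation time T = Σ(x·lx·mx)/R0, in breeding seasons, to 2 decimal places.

2.24

lx = nx/n0 = nx/1500: 1, 0.42, 0.14, 0.04, 0
lx·mx: 0, 0, 0.112, 0.036, 0 → R0 = 0.148
x·lx·mx: 0, 0, 0.224, 0.108, 0 → Σ = 0.332
T = 0.332 / 0.148 = 2.243243… → 2.24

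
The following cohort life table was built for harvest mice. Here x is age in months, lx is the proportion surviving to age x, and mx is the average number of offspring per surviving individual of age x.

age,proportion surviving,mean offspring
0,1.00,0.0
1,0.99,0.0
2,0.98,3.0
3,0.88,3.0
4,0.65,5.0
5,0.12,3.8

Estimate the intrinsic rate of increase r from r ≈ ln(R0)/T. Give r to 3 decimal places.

R0 = Σ lx·mx = 0 + 0 + 2.94 + 2.64 + 3.25 + 0.456 = 9.286
Σ x·lx·mx = 29.08; T = 29.08/9.286 = 3.1316…
r ≈ ln(R0)/T = ln(9.286)/3.1316… = 0.71162… → 0.712

0.712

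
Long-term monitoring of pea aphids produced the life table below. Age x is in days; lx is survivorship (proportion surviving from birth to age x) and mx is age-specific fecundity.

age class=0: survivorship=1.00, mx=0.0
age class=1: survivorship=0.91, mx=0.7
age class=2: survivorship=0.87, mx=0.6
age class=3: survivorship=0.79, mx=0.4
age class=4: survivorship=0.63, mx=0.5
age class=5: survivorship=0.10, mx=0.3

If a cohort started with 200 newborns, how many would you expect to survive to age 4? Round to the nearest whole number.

Expected survivors = N0 · l_4 = 200 × 0.63 = 126 → 126

126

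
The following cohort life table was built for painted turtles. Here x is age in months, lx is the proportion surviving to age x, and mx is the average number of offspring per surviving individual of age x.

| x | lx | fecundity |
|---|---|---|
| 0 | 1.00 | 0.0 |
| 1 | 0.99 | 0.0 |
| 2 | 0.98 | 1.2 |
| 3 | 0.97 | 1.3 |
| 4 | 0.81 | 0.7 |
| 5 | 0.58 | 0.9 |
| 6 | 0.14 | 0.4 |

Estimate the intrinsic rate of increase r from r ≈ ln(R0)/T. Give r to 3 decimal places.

0.403

R0 = Σ lx·mx = 0 + 0 + 1.176 + 1.261 + 0.567 + 0.522 + 0.056 = 3.582
Σ x·lx·mx = 11.349; T = 11.349/3.582 = 3.16834…
r ≈ ln(R0)/T = ln(3.582)/3.16834… = 0.40271… → 0.403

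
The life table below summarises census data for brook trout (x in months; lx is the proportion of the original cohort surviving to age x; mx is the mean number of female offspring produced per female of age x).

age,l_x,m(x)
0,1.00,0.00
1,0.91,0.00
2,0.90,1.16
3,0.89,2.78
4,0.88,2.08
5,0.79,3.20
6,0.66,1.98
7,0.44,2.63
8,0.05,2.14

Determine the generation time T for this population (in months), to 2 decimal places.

4.43

lx·mx: 0, 0, 1.044, 2.4742, 1.8304, 2.528, 1.3068, 1.1572, 0.107 → R0 = 10.4476
x·lx·mx: 0, 0, 2.088, 7.4226, 7.3216, 12.64, 7.8408, 8.1004, 0.856 → Σ = 46.2694
T = 46.2694 / 10.4476 = 4.428711… → 4.43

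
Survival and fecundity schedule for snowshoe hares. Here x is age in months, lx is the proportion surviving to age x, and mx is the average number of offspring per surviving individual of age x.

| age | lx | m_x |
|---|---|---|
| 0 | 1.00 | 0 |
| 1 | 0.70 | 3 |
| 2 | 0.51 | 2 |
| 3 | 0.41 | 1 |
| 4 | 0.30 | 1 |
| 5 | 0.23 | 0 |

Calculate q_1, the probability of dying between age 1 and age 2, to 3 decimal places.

0.271

q_1 = (l_1 − l_2) / l_1 = (0.7 − 0.51) / 0.7
     = 0.19 / 0.7 = 0.271429… → 0.271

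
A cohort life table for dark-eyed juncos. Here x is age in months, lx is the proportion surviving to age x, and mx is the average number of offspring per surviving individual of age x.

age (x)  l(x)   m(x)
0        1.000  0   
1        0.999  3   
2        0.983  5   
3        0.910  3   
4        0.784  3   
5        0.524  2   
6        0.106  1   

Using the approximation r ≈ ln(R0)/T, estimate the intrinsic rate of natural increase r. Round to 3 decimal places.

R0 = Σ lx·mx = 0 + 2.997 + 4.915 + 2.73 + 2.352 + 1.048 + 0.106 = 14.148
Σ x·lx·mx = 36.301; T = 36.301/14.148 = 2.5658…
r ≈ ln(R0)/T = ln(14.148)/2.5658… = 1.03265… → 1.033

1.033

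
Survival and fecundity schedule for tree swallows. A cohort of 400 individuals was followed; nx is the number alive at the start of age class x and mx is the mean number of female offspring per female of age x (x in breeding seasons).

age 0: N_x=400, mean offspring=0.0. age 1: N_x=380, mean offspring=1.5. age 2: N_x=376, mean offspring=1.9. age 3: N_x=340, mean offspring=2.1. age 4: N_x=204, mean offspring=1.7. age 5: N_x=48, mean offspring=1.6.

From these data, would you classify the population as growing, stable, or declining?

lx = nx/n0 = nx/400: 1, 0.95, 0.94, 0.85, 0.51, 0.12
R0 = Σ lx·mx = 0 + 1.425 + 1.786 + 1.785 + 0.867 + 0.192 = 6.055
R0 > 1, so the population is growing.

growing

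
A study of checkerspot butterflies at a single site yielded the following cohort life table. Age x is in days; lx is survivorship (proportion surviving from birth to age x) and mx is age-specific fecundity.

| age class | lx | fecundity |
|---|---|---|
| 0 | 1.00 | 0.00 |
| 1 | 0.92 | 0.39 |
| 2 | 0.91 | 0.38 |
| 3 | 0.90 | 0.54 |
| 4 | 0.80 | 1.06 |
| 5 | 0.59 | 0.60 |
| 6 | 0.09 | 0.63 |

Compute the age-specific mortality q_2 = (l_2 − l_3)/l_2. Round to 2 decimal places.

q_2 = (l_2 − l_3) / l_2 = (0.91 − 0.9) / 0.91
     = 0.01 / 0.91 = 0.010989… → 0.01

0.01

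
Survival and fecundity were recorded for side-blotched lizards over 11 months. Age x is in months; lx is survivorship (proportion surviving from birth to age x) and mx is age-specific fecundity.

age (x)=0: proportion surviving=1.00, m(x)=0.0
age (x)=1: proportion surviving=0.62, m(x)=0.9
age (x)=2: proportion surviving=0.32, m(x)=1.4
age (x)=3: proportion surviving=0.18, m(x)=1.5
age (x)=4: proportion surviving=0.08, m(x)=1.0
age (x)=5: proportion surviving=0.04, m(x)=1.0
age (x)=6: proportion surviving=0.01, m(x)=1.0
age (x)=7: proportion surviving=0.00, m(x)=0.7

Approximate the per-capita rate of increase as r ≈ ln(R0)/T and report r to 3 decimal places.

0.168

R0 = Σ lx·mx = 0 + 0.558 + 0.448 + 0.27 + 0.08 + 0.04 + 0.01 + 0 = 1.406
Σ x·lx·mx = 2.844; T = 2.844/1.406 = 2.02276…
r ≈ ln(R0)/T = ln(1.406)/2.02276… = 0.16846… → 0.168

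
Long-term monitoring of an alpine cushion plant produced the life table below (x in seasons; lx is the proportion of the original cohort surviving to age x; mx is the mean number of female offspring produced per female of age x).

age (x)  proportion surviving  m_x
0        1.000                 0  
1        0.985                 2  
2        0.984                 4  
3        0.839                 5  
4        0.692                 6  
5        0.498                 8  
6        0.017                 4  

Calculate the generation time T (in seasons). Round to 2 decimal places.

3.24

lx·mx: 0, 1.97, 3.936, 4.195, 4.152, 3.984, 0.068 → R0 = 18.305
x·lx·mx: 0, 1.97, 7.872, 12.585, 16.608, 19.92, 0.408 → Σ = 59.363
T = 59.363 / 18.305 = 3.242994… → 3.24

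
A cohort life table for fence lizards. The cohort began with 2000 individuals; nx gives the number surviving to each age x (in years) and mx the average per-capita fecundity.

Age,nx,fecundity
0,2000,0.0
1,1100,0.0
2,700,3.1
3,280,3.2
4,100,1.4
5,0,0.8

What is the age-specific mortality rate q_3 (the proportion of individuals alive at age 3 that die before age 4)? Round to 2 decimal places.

lx = nx/n0 = nx/2000: 1, 0.55, 0.35, 0.14, 0.05, 0
q_3 = (l_3 − l_4) / l_3 = (0.14 − 0.05) / 0.14
     = 0.09 / 0.14 = 0.642857… → 0.64

0.64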